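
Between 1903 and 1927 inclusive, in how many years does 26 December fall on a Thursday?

3

Day of week of December 26 in each year:
1903: Sat, 1904: Mon, 1905: Tue, 1906: Wed, 1907: Thu ✓, 1908: Sat, 1909: Sun, 1910: Mon, 1911: Tue, 1912: Thu ✓, 1913: Fri, 1914: Sat, 1915: Sun, 1916: Tue, 1917: Wed, 1918: Thu ✓, 1919: Fri, 1920: Sun, 1921: Mon, 1922: Tue, 1923: Wed, 1924: Fri, 1925: Sat, 1926: Sun, 1927: Mon
Thursdays: 1907, 1912, 1918.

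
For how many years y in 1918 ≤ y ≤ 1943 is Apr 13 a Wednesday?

Day of week of April 13 in each year:
1918: Sat, 1919: Sun, 1920: Tue, 1921: Wed ✓, 1922: Thu, 1923: Fri, 1924: Sun, 1925: Mon, 1926: Tue, 1927: Wed ✓, 1928: Fri, 1929: Sat, 1930: Sun, 1931: Mon, 1932: Wed ✓, 1933: Thu, 1934: Fri, 1935: Sat, 1936: Mon, 1937: Tue, 1938: Wed ✓, 1939: Thu, 1940: Sat, 1941: Sun, 1942: Mon, 1943: Tue
Wednesdays: 1921, 1927, 1932, 1938.

4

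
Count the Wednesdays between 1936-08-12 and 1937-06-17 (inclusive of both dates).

45

1936-08-12 is a Wednesday.
The range spans 310 days (inclusive of both endpoints).
310 = 7 × 44 + 2, so there are 44 full weeks plus 2 extra days.
Each full week contributes one Wednesday: 44 so far.
The 2 extra days are Wed, Thu — 1 of them qualifies.
Total: 44 + 1 = 45.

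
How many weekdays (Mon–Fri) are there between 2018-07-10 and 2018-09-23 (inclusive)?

54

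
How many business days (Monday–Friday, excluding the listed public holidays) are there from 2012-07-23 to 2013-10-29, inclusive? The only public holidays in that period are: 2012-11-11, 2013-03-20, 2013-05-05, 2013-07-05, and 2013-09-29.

2012-07-23 is a Monday.
From 2012-07-23 to 2013-10-29 is 464 days inclusive.
464 = 7 × 66 + 2, so there are 66 full weeks plus 2 extra days.
Each full week contributes 5 weekdays (Mon–Fri): 66 × 5 = 330.
The 2 extra days are Mon, Tue — 2 of them qualify.
Total: 330 + 2 = 332.
Holidays: 2012-11-11 (Sun); 2013-03-20 (Wed); 2013-05-05 (Sun); 2013-07-05 (Fri); 2013-09-29 (Sun).
2 of the 5 holidays fall on weekdays; the rest are weekends and were already excluded.
Business days: 332 − 2 = 330.

330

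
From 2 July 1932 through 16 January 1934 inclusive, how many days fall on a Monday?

81

2 July 1932 is a Saturday.
That's 564 days from start to end, counting both.
564 = 7 × 80 + 4, so there are 80 full weeks plus 4 extra days.
Each full week contributes one Monday: 80 so far.
The 4 extra days are Sat, Sun, Mon, Tue — 1 of them qualifies.
Total: 80 + 1 = 81.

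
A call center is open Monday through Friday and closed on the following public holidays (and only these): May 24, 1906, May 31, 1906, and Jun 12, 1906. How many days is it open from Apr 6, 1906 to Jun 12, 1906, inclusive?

Apr 6, 1906 is a Friday.
From Apr 6, 1906 to Jun 12, 1906 is 68 days inclusive.
68 = 7 × 9 + 5, so there are 9 full weeks plus 5 extra days.
Each full week contributes 5 weekdays (Mon–Fri): 9 × 5 = 45.
The 5 extra days are Friday, Saturday, Sunday, Monday, Tuesday — 3 of them qualify.
Total: 45 + 3 = 48.
Holidays: May 24, 1906 (Thu); May 31, 1906 (Thu); Jun 12, 1906 (Tue).
All 3 holidays fall on weekdays, so subtract 3.
Business days: 48 − 3 = 45.

45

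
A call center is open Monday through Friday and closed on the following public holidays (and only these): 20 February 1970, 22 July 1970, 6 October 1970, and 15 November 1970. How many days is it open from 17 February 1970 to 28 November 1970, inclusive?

17 February 1970 is a Tuesday.
From 17 February 1970 to 28 November 1970 is 285 days inclusive.
285 = 7 × 40 + 5, so there are 40 full weeks plus 5 extra days.
Each full week contributes 5 weekdays (Mon–Fri): 40 × 5 = 200.
The 5 extra days are Tue, Wed, Thu, Fri, Sat — 4 of them qualify.
Total: 200 + 4 = 204.
Holidays: 20 February 1970 (Fri); 22 July 1970 (Wed); 6 October 1970 (Tue); 15 November 1970 (Sun).
3 of the 4 holidays fall on weekdays; the rest are weekends and were already excluded.
Business days: 204 − 3 = 201.

201 working days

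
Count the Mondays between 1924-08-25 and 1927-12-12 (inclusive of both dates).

1924-08-25 is a Monday.
That's 1205 days from start to end, counting both.
1205 = 7 × 172 + 1, so there are 172 full weeks plus 1 extra day.
Each full week contributes one Monday: 172 so far.
The 1 extra day is Monday — 1 of them qualifies.
Total: 172 + 1 = 173.

173 Mondays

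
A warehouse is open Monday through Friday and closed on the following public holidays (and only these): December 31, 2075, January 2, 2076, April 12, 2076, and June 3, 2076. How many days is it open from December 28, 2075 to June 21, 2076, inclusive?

December 28, 2075 is a Saturday.
The range spans 177 days (inclusive of both endpoints).
177 = 7 × 25 + 2, so there are 25 full weeks plus 2 extra days.
Each full week contributes 5 weekdays (Mon–Fri): 25 × 5 = 125.
The 2 extra days are Saturday, Sunday — none qualify.
Total: 125 + 0 = 125.
Holidays: December 31, 2075 (Tue); January 2, 2076 (Thu); April 12, 2076 (Sun); June 3, 2076 (Wed).
3 of the 4 holidays fall on weekdays; the rest are weekends and were already excluded.
Business days: 125 − 3 = 122.

122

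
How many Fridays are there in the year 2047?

Jan 1, 2047 is a Tuesday.
That's 365 days from start to end, counting both.
365 = 7 × 52 + 1, so there are 52 full weeks plus 1 extra day.
Each full week contributes one Friday: 52 so far.
The 1 extra day is Tue — none qualify.
Total: 52 + 0 = 52.

52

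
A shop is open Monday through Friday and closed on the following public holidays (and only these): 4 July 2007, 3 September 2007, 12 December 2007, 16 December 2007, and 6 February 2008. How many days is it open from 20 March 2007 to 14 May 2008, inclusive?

298

20 March 2007 is a Tuesday.
From 20 March 2007 to 14 May 2008 is 422 days inclusive.
422 = 7 × 60 + 2, so there are 60 full weeks plus 2 extra days.
Each full week contributes 5 weekdays (Mon–Fri): 60 × 5 = 300.
The 2 extra days are Tuesday, Wednesday — 2 of them qualify.
Total: 300 + 2 = 302.
Holidays: 4 July 2007 (Wed); 3 September 2007 (Mon); 12 December 2007 (Wed); 16 December 2007 (Sun); 6 February 2008 (Wed).
4 of the 5 holidays fall on weekdays; the rest are weekends and were already excluded.
Business days: 302 − 4 = 298.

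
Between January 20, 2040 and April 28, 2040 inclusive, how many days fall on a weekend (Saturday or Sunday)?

January 20, 2040 is a Friday.
From January 20, 2040 to April 28, 2040 is 100 days inclusive.
100 = 7 × 14 + 2, so there are 14 full weeks plus 2 extra days.
Each full week contributes 2 weekend days (Sat, Sun): 14 × 2 = 28.
The 2 extra days are Fri, Sat — 1 of them qualifies.
Total: 28 + 1 = 29.

29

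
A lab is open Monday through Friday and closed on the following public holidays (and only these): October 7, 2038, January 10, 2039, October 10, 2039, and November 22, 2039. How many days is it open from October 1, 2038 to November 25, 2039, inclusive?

297 working days

October 1, 2038 is a Friday.
From October 1, 2038 to November 25, 2039 is 421 days inclusive.
421 = 7 × 60 + 1, so there are 60 full weeks plus 1 extra day.
Each full week contributes 5 weekdays (Mon–Fri): 60 × 5 = 300.
The 1 extra day is Friday — 1 of them qualifies.
Total: 300 + 1 = 301.
Holidays: October 7, 2038 (Thu); January 10, 2039 (Mon); October 10, 2039 (Mon); November 22, 2039 (Tue).
All 4 holidays fall on weekdays, so subtract 4.
Business days: 301 − 4 = 297.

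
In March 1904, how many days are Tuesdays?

5

March 1, 1904 is a Tuesday.
That's 31 days from start to end, counting both.
31 = 7 × 4 + 3, so there are 4 full weeks plus 3 extra days.
Each full week contributes one Tuesday: 4 so far.
The 3 extra days are Tuesday, Wednesday, Thursday — 1 of them qualifies.
Total: 4 + 1 = 5.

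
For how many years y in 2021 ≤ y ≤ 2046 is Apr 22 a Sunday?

4

Day of week of April 22 in each year:
2021: Thu, 2022: Fri, 2023: Sat, 2024: Mon, 2025: Tue, 2026: Wed, 2027: Thu, 2028: Sat, 2029: Sun ✓, 2030: Mon, 2031: Tue, 2032: Thu, 2033: Fri, 2034: Sat, 2035: Sun ✓, 2036: Tue, 2037: Wed, 2038: Thu, 2039: Fri, 2040: Sun ✓, 2041: Mon, 2042: Tue, 2043: Wed, 2044: Fri, 2045: Sat, 2046: Sun ✓
Sundays: 2029, 2035, 2040, 2046.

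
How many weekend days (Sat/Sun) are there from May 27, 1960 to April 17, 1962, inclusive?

198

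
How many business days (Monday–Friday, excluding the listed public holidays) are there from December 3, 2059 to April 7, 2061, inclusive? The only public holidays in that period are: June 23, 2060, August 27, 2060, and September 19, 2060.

350 business days

December 3, 2059 is a Wednesday.
From December 3, 2059 to April 7, 2061 is 492 days inclusive.
492 = 7 × 70 + 2, so there are 70 full weeks plus 2 extra days.
Each full week contributes 5 weekdays (Mon–Fri): 70 × 5 = 350.
The 2 extra days are Wednesday, Thursday — 2 of them qualify.
Total: 350 + 2 = 352.
Holidays: June 23, 2060 (Wed); August 27, 2060 (Fri); September 19, 2060 (Sun).
2 of the 3 holidays fall on weekdays; the rest are weekends and were already excluded.
Business days: 352 − 2 = 350.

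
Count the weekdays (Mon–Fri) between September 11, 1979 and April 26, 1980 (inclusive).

164 weekdays

September 11, 1979 is a Tuesday.
That's 229 days from start to end, counting both.
229 = 7 × 32 + 5, so there are 32 full weeks plus 5 extra days.
Each full week contributes 5 weekdays (Mon–Fri): 32 × 5 = 160.
The 5 extra days are Tue, Wed, Thu, Fri, Sat — 4 of them qualify.
Total: 160 + 4 = 164.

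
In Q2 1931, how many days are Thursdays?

13

1 April 1931 is a Wednesday.
The range spans 91 days (inclusive of both endpoints).
91 = 7 × 13, so the span is exactly 13 full weeks.
Each full week contributes one Thursday: 13 so far.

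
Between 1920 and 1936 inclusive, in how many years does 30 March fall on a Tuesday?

2

Day of week of March 30 in each year:
1920: Tue ✓, 1921: Wed, 1922: Thu, 1923: Fri, 1924: Sun, 1925: Mon, 1926: Tue ✓, 1927: Wed, 1928: Fri, 1929: Sat, 1930: Sun, 1931: Mon, 1932: Wed, 1933: Thu, 1934: Fri, 1935: Sat, 1936: Mon
Tuesdays: 1920, 1926.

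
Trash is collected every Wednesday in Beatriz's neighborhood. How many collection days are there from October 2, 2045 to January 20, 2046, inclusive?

October 2, 2045 is a Monday.
From October 2, 2045 to January 20, 2046 is 111 days inclusive.
111 = 7 × 15 + 6, so there are 15 full weeks plus 6 extra days.
Each full week contributes one Wednesday: 15 so far.
The 6 extra days are Monday, Tuesday, Wednesday, Thursday, Friday, Saturday — 1 of them qualifies.
Total: 15 + 1 = 16.

16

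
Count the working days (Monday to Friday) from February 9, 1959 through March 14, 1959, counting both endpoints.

February 9, 1959 is a Monday.
The range spans 34 days (inclusive of both endpoints).
34 = 7 × 4 + 6, so there are 4 full weeks plus 6 extra days.
Each full week contributes 5 weekdays (Mon–Fri): 4 × 5 = 20.
The 6 extra days are Monday, Tuesday, Wednesday, Thursday, Friday, Saturday — 5 of them qualify.
Total: 20 + 5 = 25.

25 weekdays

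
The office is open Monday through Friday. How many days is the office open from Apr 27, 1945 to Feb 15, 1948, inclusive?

Apr 27, 1945 is a Friday.
From Apr 27, 1945 to Feb 15, 1948 is 1025 days inclusive.
1025 = 7 × 146 + 3, so there are 146 full weeks plus 3 extra days.
Each full week contributes 5 weekdays (Mon–Fri): 146 × 5 = 730.
The 3 extra days are Friday, Saturday, Sunday — 1 of them qualifies.
Total: 730 + 1 = 731.

731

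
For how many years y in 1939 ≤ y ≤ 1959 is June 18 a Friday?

3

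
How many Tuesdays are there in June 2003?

2003-06-01 is a Sunday.
The range spans 30 days (inclusive of both endpoints).
30 = 7 × 4 + 2, so there are 4 full weeks plus 2 extra days.
Each full week contributes one Tuesday: 4 so far.
The 2 extra days are Sunday, Monday — none qualify.
Total: 4 + 0 = 4.

4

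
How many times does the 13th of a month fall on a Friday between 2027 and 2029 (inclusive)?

4

Friday-the-13ths by year:
2027: Aug
2028: Oct
2029: Apr, Jul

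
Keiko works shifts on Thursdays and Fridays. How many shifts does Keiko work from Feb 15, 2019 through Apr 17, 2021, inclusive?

Feb 15, 2019 is a Friday.
That's 793 days from start to end, counting both.
793 = 7 × 113 + 2, so there are 113 full weeks plus 2 extra days.
Each full week contributes 2 days from the set (Thu, Fri): 113 × 2 = 226.
The 2 extra days are Friday, Saturday — 1 of them qualifies.
Total: 226 + 1 = 227.

227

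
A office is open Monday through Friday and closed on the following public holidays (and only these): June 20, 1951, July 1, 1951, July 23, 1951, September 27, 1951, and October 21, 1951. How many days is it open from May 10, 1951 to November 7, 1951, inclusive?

127 working days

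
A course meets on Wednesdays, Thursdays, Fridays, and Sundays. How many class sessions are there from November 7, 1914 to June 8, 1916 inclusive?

November 7, 1914 is a Saturday.
From November 7, 1914 to June 8, 1916 is 580 days inclusive.
580 = 7 × 82 + 6, so there are 82 full weeks plus 6 extra days.
Each full week contributes 4 days from the set (Wed, Thu, Fri, Sun): 82 × 4 = 328.
The 6 extra days are Sat, Sun, Mon, Tue, Wed, Thu — 3 of them qualify.
Total: 328 + 3 = 331.

331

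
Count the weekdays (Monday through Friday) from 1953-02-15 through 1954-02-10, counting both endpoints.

258

1953-02-15 is a Sunday.
That's 361 days from start to end, counting both.
361 = 7 × 51 + 4, so there are 51 full weeks plus 4 extra days.
Each full week contributes 5 weekdays (Mon–Fri): 51 × 5 = 255.
The 4 extra days are Sunday, Monday, Tuesday, Wednesday — 3 of them qualify.
Total: 255 + 3 = 258.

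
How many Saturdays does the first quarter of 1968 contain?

13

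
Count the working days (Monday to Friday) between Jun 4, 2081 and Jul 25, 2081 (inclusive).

Jun 4, 2081 is a Wednesday.
That's 52 days from start to end, counting both.
52 = 7 × 7 + 3, so there are 7 full weeks plus 3 extra days.
Each full week contributes 5 weekdays (Mon–Fri): 7 × 5 = 35.
The 3 extra days are Wed, Thu, Fri — 3 of them qualify.
Total: 35 + 3 = 38.

38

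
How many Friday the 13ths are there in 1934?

The 13th falls on a Friday when the month's 13th has weekday Fri.
Jan 13 is Sat; Feb 13 is Tue; Mar 13 is Tue; Apr 13 is Fri ✓; May 13 is Sun; Jun 13 is Wed; Jul 13 is Fri ✓; Aug 13 is Mon; Sep 13 is Thu; Oct 13 is Sat; Nov 13 is Tue; Dec 13 is Thu.
Friday the 13ths: Apr, Jul.

2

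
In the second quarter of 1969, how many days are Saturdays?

13

1 April 1969 is a Tuesday.
From 1 April 1969 to 30 June 1969 is 91 days inclusive.
91 = 7 × 13, so the span is exactly 13 full weeks.
Each full week contributes one Saturday: 13 so far.
Total: 13.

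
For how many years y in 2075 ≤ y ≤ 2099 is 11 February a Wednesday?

4

Day of week of February 11 in each year:
2075: Mon, 2076: Tue, 2077: Thu, 2078: Fri, 2079: Sat, 2080: Sun, 2081: Tue, 2082: Wed ✓, 2083: Thu, 2084: Fri, 2085: Sun, 2086: Mon, 2087: Tue, 2088: Wed ✓, 2089: Fri, 2090: Sat, 2091: Sun, 2092: Mon, 2093: Wed ✓, 2094: Thu, 2095: Fri, 2096: Sat, 2097: Mon, 2098: Tue, 2099: Wed ✓
Wednesdays: 2082, 2088, 2093, 2099.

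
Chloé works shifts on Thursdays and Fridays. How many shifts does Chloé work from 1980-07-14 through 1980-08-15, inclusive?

10

1980-07-14 is a Monday.
That's 33 days from start to end, counting both.
33 = 7 × 4 + 5, so there are 4 full weeks plus 5 extra days.
Each full week contributes 2 days from the set (Thu, Fri): 4 × 2 = 8.
The 5 extra days are Monday, Tuesday, Wednesday, Thursday, Friday — 2 of them qualify.
Total: 8 + 2 = 10.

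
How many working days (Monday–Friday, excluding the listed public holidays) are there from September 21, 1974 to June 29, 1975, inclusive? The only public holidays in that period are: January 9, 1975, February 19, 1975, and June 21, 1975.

198

September 21, 1974 is a Saturday.
The range spans 282 days (inclusive of both endpoints).
282 = 7 × 40 + 2, so there are 40 full weeks plus 2 extra days.
Each full week contributes 5 weekdays (Mon–Fri): 40 × 5 = 200.
The 2 extra days are Sat, Sun — none qualify.
Total: 200 + 0 = 200.
Holidays: January 9, 1975 (Thu); February 19, 1975 (Wed); June 21, 1975 (Sat).
2 of the 3 holidays fall on weekdays; the rest are weekends and were already excluded.
Business days: 200 − 2 = 198.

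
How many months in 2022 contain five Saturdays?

A month has five Saturdays exactly when Saturday falls within its first (length − 28) days.
Jan: 31 days, starts Sat → 5 of Sat, Sun, Mon ✓
Feb: 28 days, starts Tue → 5 of (none)
Mar: 31 days, starts Tue → 5 of Tue, Wed, Thu
Apr: 30 days, starts Fri → 5 of Fri, Sat ✓
May: 31 days, starts Sun → 5 of Sun, Mon, Tue
Jun: 30 days, starts Wed → 5 of Wed, Thu
Jul: 31 days, starts Fri → 5 of Fri, Sat, Sun ✓
Aug: 31 days, starts Mon → 5 of Mon, Tue, Wed
Sep: 30 days, starts Thu → 5 of Thu, Fri
Oct: 31 days, starts Sat → 5 of Sat, Sun, Mon ✓
Nov: 30 days, starts Tue → 5 of Tue, Wed
Dec: 31 days, starts Thu → 5 of Thu, Fri, Sat ✓
Months with five Saturdays: Jan, Apr, Jul, Oct, Dec.

5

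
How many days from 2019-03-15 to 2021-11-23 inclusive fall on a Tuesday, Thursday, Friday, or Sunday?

2019-03-15 is a Friday.
The range spans 985 days (inclusive of both endpoints).
985 = 7 × 140 + 5, so there are 140 full weeks plus 5 extra days.
Each full week contributes 4 days from the set (Tue, Thu, Fri, Sun): 140 × 4 = 560.
The 5 extra days are Friday, Saturday, Sunday, Monday, Tuesday — 3 of them qualify.
Total: 560 + 3 = 563.

563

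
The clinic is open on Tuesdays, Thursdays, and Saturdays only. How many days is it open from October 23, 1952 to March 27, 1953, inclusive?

67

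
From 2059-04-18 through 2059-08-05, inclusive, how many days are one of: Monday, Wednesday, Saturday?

2059-04-18 is a Friday.
From 2059-04-18 to 2059-08-05 is 110 days inclusive.
110 = 7 × 15 + 5, so there are 15 full weeks plus 5 extra days.
Each full week contributes 3 days from the set (Mon, Wed, Sat): 15 × 3 = 45.
The 5 extra days are Friday, Saturday, Sunday, Monday, Tuesday — 2 of them qualify.
Total: 45 + 2 = 47.

47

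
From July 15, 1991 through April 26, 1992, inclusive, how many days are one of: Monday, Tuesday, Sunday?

123

July 15, 1991 is a Monday.
The range spans 287 days (inclusive of both endpoints).
287 = 7 × 41, so the span is exactly 41 full weeks.
Each full week contributes 3 days from the set (Mon, Tue, Sun): 41 × 3 = 123.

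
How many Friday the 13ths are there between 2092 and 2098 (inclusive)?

Friday-the-13ths by year:
2092: Jun
2093: Feb, Mar, Nov
2094: Aug
2095: May
2096: Jan, Apr, Jul
2097: Sep, Dec
2098: Jun

12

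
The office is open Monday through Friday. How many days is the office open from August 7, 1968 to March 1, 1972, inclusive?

931

August 7, 1968 is a Wednesday.
That's 1303 days from start to end, counting both.
1303 = 7 × 186 + 1, so there are 186 full weeks plus 1 extra day.
Each full week contributes 5 weekdays (Mon–Fri): 186 × 5 = 930.
The 1 extra day is Wednesday — 1 of them qualifies.
Total: 930 + 1 = 931.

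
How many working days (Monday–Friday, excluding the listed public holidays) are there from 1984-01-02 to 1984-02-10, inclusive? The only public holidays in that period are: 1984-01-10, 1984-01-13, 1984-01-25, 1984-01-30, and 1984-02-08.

1984-01-02 is a Monday.
From 1984-01-02 to 1984-02-10 is 40 days inclusive.
40 = 7 × 5 + 5, so there are 5 full weeks plus 5 extra days.
Each full week contributes 5 weekdays (Mon–Fri): 5 × 5 = 25.
The 5 extra days are Monday, Tuesday, Wednesday, Thursday, Friday — 5 of them qualify.
Total: 25 + 5 = 30.
Holidays: 1984-01-10 (Tue); 1984-01-13 (Fri); 1984-01-25 (Wed); 1984-01-30 (Mon); 1984-02-08 (Wed).
All 5 holidays fall on weekdays, so subtract 5.
Business days: 30 − 5 = 25.

25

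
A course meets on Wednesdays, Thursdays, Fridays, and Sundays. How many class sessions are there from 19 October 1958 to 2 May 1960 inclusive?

321

19 October 1958 is a Sunday.
The range spans 562 days (inclusive of both endpoints).
562 = 7 × 80 + 2, so there are 80 full weeks plus 2 extra days.
Each full week contributes 4 days from the set (Wed, Thu, Fri, Sun): 80 × 4 = 320.
The 2 extra days are Sunday, Monday — 1 of them qualifies.
Total: 320 + 1 = 321.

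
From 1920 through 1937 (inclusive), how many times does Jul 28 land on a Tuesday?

Day of week of July 28 in each year:
1920: Wed, 1921: Thu, 1922: Fri, 1923: Sat, 1924: Mon, 1925: Tue ✓, 1926: Wed, 1927: Thu, 1928: Sat, 1929: Sun, 1930: Mon, 1931: Tue ✓, 1932: Thu, 1933: Fri, 1934: Sat, 1935: Sun, 1936: Tue ✓, 1937: Wed
Tuesdays: 1925, 1931, 1936.

3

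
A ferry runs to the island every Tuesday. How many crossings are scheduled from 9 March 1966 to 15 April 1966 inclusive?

9 March 1966 is a Wednesday.
The range spans 38 days (inclusive of both endpoints).
38 = 7 × 5 + 3, so there are 5 full weeks plus 3 extra days.
Each full week contributes one Tuesday: 5 so far.
The 3 extra days are Wed, Thu, Fri — none qualify.
Total: 5 + 0 = 5.

5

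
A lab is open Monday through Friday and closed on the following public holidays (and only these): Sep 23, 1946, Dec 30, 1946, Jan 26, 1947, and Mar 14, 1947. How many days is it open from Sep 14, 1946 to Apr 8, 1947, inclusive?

144

Sep 14, 1946 is a Saturday.
The range spans 207 days (inclusive of both endpoints).
207 = 7 × 29 + 4, so there are 29 full weeks plus 4 extra days.
Each full week contributes 5 weekdays (Mon–Fri): 29 × 5 = 145.
The 4 extra days are Sat, Sun, Mon, Tue — 2 of them qualify.
Total: 145 + 2 = 147.
Holidays: Sep 23, 1946 (Mon); Dec 30, 1946 (Mon); Jan 26, 1947 (Sun); Mar 14, 1947 (Fri).
3 of the 4 holidays fall on weekdays; the rest are weekends and were already excluded.
Business days: 147 − 3 = 144.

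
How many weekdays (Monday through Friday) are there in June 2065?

22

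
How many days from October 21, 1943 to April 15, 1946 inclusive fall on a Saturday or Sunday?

October 21, 1943 is a Thursday.
That's 908 days from start to end, counting both.
908 = 7 × 129 + 5, so there are 129 full weeks plus 5 extra days.
Each full week contributes 2 days from the set (Sat, Sun): 129 × 2 = 258.
The 5 extra days are Thursday, Friday, Saturday, Sunday, Monday — 2 of them qualify.
Total: 258 + 2 = 260.

260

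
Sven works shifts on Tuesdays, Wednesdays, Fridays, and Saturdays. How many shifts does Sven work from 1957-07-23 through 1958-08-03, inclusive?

216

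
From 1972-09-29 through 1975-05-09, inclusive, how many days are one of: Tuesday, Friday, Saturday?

1972-09-29 is a Friday.
That's 953 days from start to end, counting both.
953 = 7 × 136 + 1, so there are 136 full weeks plus 1 extra day.
Each full week contributes 3 days from the set (Tue, Fri, Sat): 136 × 3 = 408.
The 1 extra day is Friday — 1 of them qualifies.
Total: 408 + 1 = 409.

409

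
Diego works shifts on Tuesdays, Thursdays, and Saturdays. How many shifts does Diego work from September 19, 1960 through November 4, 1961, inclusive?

177

September 19, 1960 is a Monday.
The range spans 412 days (inclusive of both endpoints).
412 = 7 × 58 + 6, so there are 58 full weeks plus 6 extra days.
Each full week contributes 3 days from the set (Tue, Thu, Sat): 58 × 3 = 174.
The 6 extra days are Mon, Tue, Wed, Thu, Fri, Sat — 3 of them qualify.
Total: 174 + 3 = 177.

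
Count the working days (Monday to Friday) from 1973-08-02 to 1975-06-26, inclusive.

1973-08-02 is a Thursday.
From 1973-08-02 to 1975-06-26 is 694 days inclusive.
694 = 7 × 99 + 1, so there are 99 full weeks plus 1 extra day.
Each full week contributes 5 weekdays (Mon–Fri): 99 × 5 = 495.
The 1 extra day is Thursday — 1 of them qualifies.
Total: 495 + 1 = 496.

496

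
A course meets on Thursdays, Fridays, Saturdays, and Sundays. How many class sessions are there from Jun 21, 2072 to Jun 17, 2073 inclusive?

Jun 21, 2072 is a Tuesday.
The range spans 362 days (inclusive of both endpoints).
362 = 7 × 51 + 5, so there are 51 full weeks plus 5 extra days.
Each full week contributes 4 days from the set (Thu, Fri, Sat, Sun): 51 × 4 = 204.
The 5 extra days are Tuesday, Wednesday, Thursday, Friday, Saturday — 3 of them qualify.
Total: 204 + 3 = 207.

207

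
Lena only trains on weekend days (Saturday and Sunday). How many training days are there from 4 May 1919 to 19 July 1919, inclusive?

22

4 May 1919 is a Sunday.
From 4 May 1919 to 19 July 1919 is 77 days inclusive.
77 = 7 × 11, so the span is exactly 11 full weeks.
Each full week contributes 2 weekend days (Sat, Sun): 11 × 2 = 22.
Total: 22.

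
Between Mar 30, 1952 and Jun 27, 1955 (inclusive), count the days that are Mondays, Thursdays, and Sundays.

Mar 30, 1952 is a Sunday.
The range spans 1185 days (inclusive of both endpoints).
1185 = 7 × 169 + 2, so there are 169 full weeks plus 2 extra days.
Each full week contributes 3 days from the set (Mon, Thu, Sun): 169 × 3 = 507.
The 2 extra days are Sun, Mon — 2 of them qualify.
Total: 507 + 2 = 509.

509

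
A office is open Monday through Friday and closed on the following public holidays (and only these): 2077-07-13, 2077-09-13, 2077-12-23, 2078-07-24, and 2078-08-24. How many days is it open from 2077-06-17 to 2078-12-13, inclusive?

385

2077-06-17 is a Thursday.
From 2077-06-17 to 2078-12-13 is 545 days inclusive.
545 = 7 × 77 + 6, so there are 77 full weeks plus 6 extra days.
Each full week contributes 5 weekdays (Mon–Fri): 77 × 5 = 385.
The 6 extra days are Thu, Fri, Sat, Sun, Mon, Tue — 4 of them qualify.
Total: 385 + 4 = 389.
Holidays: 2077-07-13 (Tue); 2077-09-13 (Mon); 2077-12-23 (Thu); 2078-07-24 (Sun); 2078-08-24 (Wed).
4 of the 5 holidays fall on weekdays; the rest are weekends and were already excluded.
Business days: 389 − 4 = 385.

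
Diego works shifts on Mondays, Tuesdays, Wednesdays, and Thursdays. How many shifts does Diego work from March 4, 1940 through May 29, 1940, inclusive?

51

March 4, 1940 is a Monday.
The range spans 87 days (inclusive of both endpoints).
87 = 7 × 12 + 3, so there are 12 full weeks plus 3 extra days.
Each full week contributes 4 days from the set (Mon, Tue, Wed, Thu): 12 × 4 = 48.
The 3 extra days are Monday, Tuesday, Wednesday — 3 of them qualify.
Total: 48 + 3 = 51.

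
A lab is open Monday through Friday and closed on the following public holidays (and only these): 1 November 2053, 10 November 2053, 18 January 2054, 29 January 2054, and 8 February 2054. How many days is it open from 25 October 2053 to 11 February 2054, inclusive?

25 October 2053 is a Saturday.
The range spans 110 days (inclusive of both endpoints).
110 = 7 × 15 + 5, so there are 15 full weeks plus 5 extra days.
Each full week contributes 5 weekdays (Mon–Fri): 15 × 5 = 75.
The 5 extra days are Saturday, Sunday, Monday, Tuesday, Wednesday — 3 of them qualify.
Total: 75 + 3 = 78.
Holidays: 1 November 2053 (Sat); 10 November 2053 (Mon); 18 January 2054 (Sun); 29 January 2054 (Thu); 8 February 2054 (Sun).
2 of the 5 holidays fall on weekdays; the rest are weekends and were already excluded.
Business days: 78 − 2 = 76.

76 business days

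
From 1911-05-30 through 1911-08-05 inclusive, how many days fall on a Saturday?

10

1911-05-30 is a Tuesday.
That's 68 days from start to end, counting both.
68 = 7 × 9 + 5, so there are 9 full weeks plus 5 extra days.
Each full week contributes one Saturday: 9 so far.
The 5 extra days are Tuesday, Wednesday, Thursday, Friday, Saturday — 1 of them qualifies.
Total: 9 + 1 = 10.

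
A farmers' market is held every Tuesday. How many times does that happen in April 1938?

1 April 1938 is a Friday.
From 1 April 1938 to 30 April 1938 is 30 days inclusive.
30 = 7 × 4 + 2, so there are 4 full weeks plus 2 extra days.
Each full week contributes one Tuesday: 4 so far.
The 2 extra days are Friday, Saturday — none qualify.
Total: 4 + 0 = 4.

4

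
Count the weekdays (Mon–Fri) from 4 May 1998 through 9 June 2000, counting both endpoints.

550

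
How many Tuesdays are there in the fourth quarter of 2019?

2019-10-01 is a Tuesday.
That's 92 days from start to end, counting both.
92 = 7 × 13 + 1, so there are 13 full weeks plus 1 extra day.
Each full week contributes one Tuesday: 13 so far.
The 1 extra day is Tue — 1 of them qualifies.
Total: 13 + 1 = 14.

14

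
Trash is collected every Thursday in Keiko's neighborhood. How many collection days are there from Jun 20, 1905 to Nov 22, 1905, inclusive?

Jun 20, 1905 is a Tuesday.
That's 156 days from start to end, counting both.
156 = 7 × 22 + 2, so there are 22 full weeks plus 2 extra days.
Each full week contributes one Thursday: 22 so far.
The 2 extra days are Tue, Wed — none qualify.
Total: 22 + 0 = 22.

22 Thursdays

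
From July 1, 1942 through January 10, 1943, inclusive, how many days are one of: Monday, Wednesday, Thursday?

83

July 1, 1942 is a Wednesday.
From July 1, 1942 to January 10, 1943 is 194 days inclusive.
194 = 7 × 27 + 5, so there are 27 full weeks plus 5 extra days.
Each full week contributes 3 days from the set (Mon, Wed, Thu): 27 × 3 = 81.
The 5 extra days are Wed, Thu, Fri, Sat, Sun — 2 of them qualify.
Total: 81 + 2 = 83.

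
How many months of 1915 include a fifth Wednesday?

A month has five Wednesdays exactly when Wednesday falls within its first (length − 28) days.
Jan: 31 days, starts Fri → 5 of Fri, Sat, Sun
Feb: 28 days, starts Mon → 5 of (none)
Mar: 31 days, starts Mon → 5 of Mon, Tue, Wed ✓
Apr: 30 days, starts Thu → 5 of Thu, Fri
May: 31 days, starts Sat → 5 of Sat, Sun, Mon
Jun: 30 days, starts Tue → 5 of Tue, Wed ✓
Jul: 31 days, starts Thu → 5 of Thu, Fri, Sat
Aug: 31 days, starts Sun → 5 of Sun, Mon, Tue
Sep: 30 days, starts Wed → 5 of Wed, Thu ✓
Oct: 31 days, starts Fri → 5 of Fri, Sat, Sun
Nov: 30 days, starts Mon → 5 of Mon, Tue
Dec: 31 days, starts Wed → 5 of Wed, Thu, Fri ✓
Months with five Wednesdays: Mar, Jun, Sep, Dec.

4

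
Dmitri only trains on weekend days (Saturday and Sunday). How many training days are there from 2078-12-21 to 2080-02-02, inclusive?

116

2078-12-21 is a Wednesday.
From 2078-12-21 to 2080-02-02 is 409 days inclusive.
409 = 7 × 58 + 3, so there are 58 full weeks plus 3 extra days.
Each full week contributes 2 weekend days (Sat, Sun): 58 × 2 = 116.
The 3 extra days are Wednesday, Thursday, Friday — none qualify.
Total: 116 + 0 = 116.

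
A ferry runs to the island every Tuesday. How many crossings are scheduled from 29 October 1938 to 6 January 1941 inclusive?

114

29 October 1938 is a Saturday.
The range spans 801 days (inclusive of both endpoints).
801 = 7 × 114 + 3, so there are 114 full weeks plus 3 extra days.
Each full week contributes one Tuesday: 114 so far.
The 3 extra days are Saturday, Sunday, Monday — none qualify.
Total: 114 + 0 = 114.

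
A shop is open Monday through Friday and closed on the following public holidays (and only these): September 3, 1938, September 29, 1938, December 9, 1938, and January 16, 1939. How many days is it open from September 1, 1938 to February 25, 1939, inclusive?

124 working days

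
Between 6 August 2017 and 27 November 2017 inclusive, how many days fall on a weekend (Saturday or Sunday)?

33

6 August 2017 is a Sunday.
That's 114 days from start to end, counting both.
114 = 7 × 16 + 2, so there are 16 full weeks plus 2 extra days.
Each full week contributes 2 weekend days (Sat, Sun): 16 × 2 = 32.
The 2 extra days are Sun, Mon — 1 of them qualifies.
Total: 32 + 1 = 33.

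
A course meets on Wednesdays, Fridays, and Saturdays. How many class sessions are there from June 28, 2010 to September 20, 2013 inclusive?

506

June 28, 2010 is a Monday.
From June 28, 2010 to September 20, 2013 is 1181 days inclusive.
1181 = 7 × 168 + 5, so there are 168 full weeks plus 5 extra days.
Each full week contributes 3 days from the set (Wed, Fri, Sat): 168 × 3 = 504.
The 5 extra days are Mon, Tue, Wed, Thu, Fri — 2 of them qualify.
Total: 504 + 2 = 506.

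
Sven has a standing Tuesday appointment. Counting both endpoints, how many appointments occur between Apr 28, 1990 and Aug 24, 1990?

17 Tuesdays

Apr 28, 1990 is a Saturday.
That's 119 days from start to end, counting both.
119 = 7 × 17, so the span is exactly 17 full weeks.
Each full week contributes one Tuesday: 17 so far.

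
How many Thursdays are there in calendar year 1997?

52

January 1, 1997 is a Wednesday.
From January 1, 1997 to December 31, 1997 is 365 days inclusive.
365 = 7 × 52 + 1, so there are 52 full weeks plus 1 extra day.
Each full week contributes one Thursday: 52 so far.
The 1 extra day is Wed — none qualify.
Total: 52 + 0 = 52.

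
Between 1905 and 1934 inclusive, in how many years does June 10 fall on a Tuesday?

4

Day of week of June 10 in each year:
1905: Sat, 1906: Sun, 1907: Mon, 1908: Wed, 1909: Thu, 1910: Fri, 1911: Sat, 1912: Mon, 1913: Tue ✓, 1914: Wed, 1915: Thu, 1916: Sat, 1917: Sun, 1918: Mon, 1919: Tue ✓, 1920: Thu, 1921: Fri, 1922: Sat, 1923: Sun, 1924: Tue ✓, 1925: Wed, 1926: Thu, 1927: Fri, 1928: Sun, 1929: Mon, 1930: Tue ✓, 1931: Wed, 1932: Fri, 1933: Sat, 1934: Sun
Tuesdays: 1913, 1919, 1924, 1930.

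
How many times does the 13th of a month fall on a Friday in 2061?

The 13th falls on a Friday when the month's 13th has weekday Fri.
Jan 13 is Thu; Feb 13 is Sun; Mar 13 is Sun; Apr 13 is Wed; May 13 is Fri ✓; Jun 13 is Mon; Jul 13 is Wed; Aug 13 is Sat; Sep 13 is Tue; Oct 13 is Thu; Nov 13 is Sun; Dec 13 is Tue.
Friday the 13ths: May.

1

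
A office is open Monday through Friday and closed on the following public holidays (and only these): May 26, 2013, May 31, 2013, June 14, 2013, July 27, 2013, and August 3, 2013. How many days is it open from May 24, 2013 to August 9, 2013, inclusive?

54

May 24, 2013 is a Friday.
The range spans 78 days (inclusive of both endpoints).
78 = 7 × 11 + 1, so there are 11 full weeks plus 1 extra day.
Each full week contributes 5 weekdays (Mon–Fri): 11 × 5 = 55.
The 1 extra day is Friday — 1 of them qualifies.
Total: 55 + 1 = 56.
Holidays: May 26, 2013 (Sun); May 31, 2013 (Fri); June 14, 2013 (Fri); July 27, 2013 (Sat); August 3, 2013 (Sat).
2 of the 5 holidays fall on weekdays; the rest are weekends and were already excluded.
Business days: 56 − 2 = 54.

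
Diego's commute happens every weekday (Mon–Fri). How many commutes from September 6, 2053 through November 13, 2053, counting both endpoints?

49 weekdays

September 6, 2053 is a Saturday.
From September 6, 2053 to November 13, 2053 is 69 days inclusive.
69 = 7 × 9 + 6, so there are 9 full weeks plus 6 extra days.
Each full week contributes 5 weekdays (Mon–Fri): 9 × 5 = 45.
The 6 extra days are Sat, Sun, Mon, Tue, Wed, Thu — 4 of them qualify.
Total: 45 + 4 = 49.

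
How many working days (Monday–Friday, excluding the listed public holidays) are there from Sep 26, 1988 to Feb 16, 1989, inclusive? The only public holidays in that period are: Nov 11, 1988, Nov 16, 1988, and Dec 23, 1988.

101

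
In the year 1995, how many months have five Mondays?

4

A month has five Mondays exactly when Monday falls within its first (length − 28) days.
Jan: 31 days, starts Sun → 5 of Sun, Mon, Tue ✓
Feb: 28 days, starts Wed → 5 of (none)
Mar: 31 days, starts Wed → 5 of Wed, Thu, Fri
Apr: 30 days, starts Sat → 5 of Sat, Sun
May: 31 days, starts Mon → 5 of Mon, Tue, Wed ✓
Jun: 30 days, starts Thu → 5 of Thu, Fri
Jul: 31 days, starts Sat → 5 of Sat, Sun, Mon ✓
Aug: 31 days, starts Tue → 5 of Tue, Wed, Thu
Sep: 30 days, starts Fri → 5 of Fri, Sat
Oct: 31 days, starts Sun → 5 of Sun, Mon, Tue ✓
Nov: 30 days, starts Wed → 5 of Wed, Thu
Dec: 31 days, starts Fri → 5 of Fri, Sat, Sun
Months with five Mondays: Jan, May, Jul, Oct.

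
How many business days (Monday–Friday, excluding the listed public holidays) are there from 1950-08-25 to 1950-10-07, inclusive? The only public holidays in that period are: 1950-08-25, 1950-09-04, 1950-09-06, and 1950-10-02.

27 business days

1950-08-25 is a Friday.
That's 44 days from start to end, counting both.
44 = 7 × 6 + 2, so there are 6 full weeks plus 2 extra days.
Each full week contributes 5 weekdays (Mon–Fri): 6 × 5 = 30.
The 2 extra days are Friday, Saturday — 1 of them qualifies.
Total: 30 + 1 = 31.
Holidays: 1950-08-25 (Fri); 1950-09-04 (Mon); 1950-09-06 (Wed); 1950-10-02 (Mon).
All 4 holidays fall on weekdays, so subtract 4.
Business days: 31 − 4 = 27.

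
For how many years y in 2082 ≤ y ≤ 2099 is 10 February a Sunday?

3

Day of week of February 10 in each year:
2082: Tue, 2083: Wed, 2084: Thu, 2085: Sat, 2086: Sun ✓, 2087: Mon, 2088: Tue, 2089: Thu, 2090: Fri, 2091: Sat, 2092: Sun ✓, 2093: Tue, 2094: Wed, 2095: Thu, 2096: Fri, 2097: Sun ✓, 2098: Mon, 2099: Tue
Sundays: 2086, 2092, 2097.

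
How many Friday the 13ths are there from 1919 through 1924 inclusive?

Friday-the-13ths by year:
1919: Jun
1920: Feb, Aug
1921: May
1922: Jan, Oct
1923: Apr, Jul
1924: Jun

9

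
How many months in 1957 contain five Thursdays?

4

A month has five Thursdays exactly when Thursday falls within its first (length − 28) days.
Jan: 31 days, starts Tue → 5 of Tue, Wed, Thu ✓
Feb: 28 days, starts Fri → 5 of (none)
Mar: 31 days, starts Fri → 5 of Fri, Sat, Sun
Apr: 30 days, starts Mon → 5 of Mon, Tue
May: 31 days, starts Wed → 5 of Wed, Thu, Fri ✓
Jun: 30 days, starts Sat → 5 of Sat, Sun
Jul: 31 days, starts Mon → 5 of Mon, Tue, Wed
Aug: 31 days, starts Thu → 5 of Thu, Fri, Sat ✓
Sep: 30 days, starts Sun → 5 of Sun, Mon
Oct: 31 days, starts Tue → 5 of Tue, Wed, Thu ✓
Nov: 30 days, starts Fri → 5 of Fri, Sat
Dec: 31 days, starts Sun → 5 of Sun, Mon, Tue
Months with five Thursdays: Jan, May, Aug, Oct.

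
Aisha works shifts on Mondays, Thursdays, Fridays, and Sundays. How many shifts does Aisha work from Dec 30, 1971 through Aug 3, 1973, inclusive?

Dec 30, 1971 is a Thursday.
The range spans 583 days (inclusive of both endpoints).
583 = 7 × 83 + 2, so there are 83 full weeks plus 2 extra days.
Each full week contributes 4 days from the set (Mon, Thu, Fri, Sun): 83 × 4 = 332.
The 2 extra days are Thursday, Friday — 2 of them qualify.
Total: 332 + 2 = 334.

334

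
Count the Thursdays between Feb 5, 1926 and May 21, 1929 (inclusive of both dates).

171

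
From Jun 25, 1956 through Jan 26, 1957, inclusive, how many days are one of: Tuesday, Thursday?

62

Jun 25, 1956 is a Monday.
From Jun 25, 1956 to Jan 26, 1957 is 216 days inclusive.
216 = 7 × 30 + 6, so there are 30 full weeks plus 6 extra days.
Each full week contributes 2 days from the set (Tue, Thu): 30 × 2 = 60.
The 6 extra days are Monday, Tuesday, Wednesday, Thursday, Friday, Saturday — 2 of them qualify.
Total: 60 + 2 = 62.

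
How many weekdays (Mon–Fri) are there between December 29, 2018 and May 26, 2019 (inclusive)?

December 29, 2018 is a Saturday.
From December 29, 2018 to May 26, 2019 is 149 days inclusive.
149 = 7 × 21 + 2, so there are 21 full weeks plus 2 extra days.
Each full week contributes 5 weekdays (Mon–Fri): 21 × 5 = 105.
The 2 extra days are Saturday, Sunday — none qualify.
Total: 105 + 0 = 105.

105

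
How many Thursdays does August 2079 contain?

5

August 1, 2079 is a Tuesday.
From August 1, 2079 to August 31, 2079 is 31 days inclusive.
31 = 7 × 4 + 3, so there are 4 full weeks plus 3 extra days.
Each full week contributes one Thursday: 4 so far.
The 3 extra days are Tuesday, Wednesday, Thursday — 1 of them qualifies.
Total: 4 + 1 = 5.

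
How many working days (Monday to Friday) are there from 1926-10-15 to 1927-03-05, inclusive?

101

1926-10-15 is a Friday.
From 1926-10-15 to 1927-03-05 is 142 days inclusive.
142 = 7 × 20 + 2, so there are 20 full weeks plus 2 extra days.
Each full week contributes 5 weekdays (Mon–Fri): 20 × 5 = 100.
The 2 extra days are Fri, Sat — 1 of them qualifies.
Total: 100 + 1 = 101.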